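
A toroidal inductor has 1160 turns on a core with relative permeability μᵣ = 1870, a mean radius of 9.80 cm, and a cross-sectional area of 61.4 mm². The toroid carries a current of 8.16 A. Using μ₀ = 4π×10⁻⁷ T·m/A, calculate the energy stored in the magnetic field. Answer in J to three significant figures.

L = μ₀μᵣN²A/(2πR) = (4π×10⁻⁷)(1870)(1160)²(6.140×10^-5)/(2π×9.800×10^-2) = 0.3153 H.
U = ½LI² = ½(0.3153)(8.16)² = 10.5 J.

U ≈ 10.5 J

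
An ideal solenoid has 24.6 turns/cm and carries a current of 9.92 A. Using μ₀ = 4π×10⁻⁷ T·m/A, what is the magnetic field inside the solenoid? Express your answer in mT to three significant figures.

Inside a long solenoid, B = μ₀nI.
B = (4π×10⁻⁷)(2.460×10^3 m⁻¹)(9.92 A) = 3.067×10^-2 T.

B ≈ 30.7 mT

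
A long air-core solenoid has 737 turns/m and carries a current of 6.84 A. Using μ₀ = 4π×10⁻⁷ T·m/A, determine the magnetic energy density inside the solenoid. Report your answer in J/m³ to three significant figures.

u ≈ 16.0 J/m³

B = μ₀nI = (4π×10⁻⁷)(737)(6.84) = 6.3348×10^-3 T.
u = B²/(2μ₀) = (6.3348×10^-3)²/(2×4π×10⁻⁷) = 15.97 J/m³.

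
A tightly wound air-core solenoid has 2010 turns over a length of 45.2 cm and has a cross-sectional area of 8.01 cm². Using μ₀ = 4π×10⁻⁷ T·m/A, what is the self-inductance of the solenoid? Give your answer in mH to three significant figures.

A = 8.01 cm² = 8.010×10^-4 m².
For a long solenoid, L = μ₀N²A/ℓ.
L = (4π×10⁻⁷)(2010)²(8.010×10^-4)/(0.452 m) = 8.997×10^-3 H.

L ≈ 9.00 mH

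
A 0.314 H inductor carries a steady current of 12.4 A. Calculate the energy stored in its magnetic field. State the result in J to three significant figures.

U ≈ 24.1 J

Stored magnetic energy: U = ½LI².
U = ½(0.314 H)(12.4 A)² = 24.14 J.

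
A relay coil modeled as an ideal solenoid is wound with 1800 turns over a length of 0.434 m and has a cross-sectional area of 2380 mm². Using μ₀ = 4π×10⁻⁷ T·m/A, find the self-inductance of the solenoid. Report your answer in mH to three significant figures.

L ≈ 22.3 mH

A = 2380 mm² = 2.380×10^-3 m².
For a long solenoid, L = μ₀N²A/ℓ.
L = (4π×10⁻⁷)(1800)²(2.380×10^-3)/(0.434 m) = 2.233×10^-2 H.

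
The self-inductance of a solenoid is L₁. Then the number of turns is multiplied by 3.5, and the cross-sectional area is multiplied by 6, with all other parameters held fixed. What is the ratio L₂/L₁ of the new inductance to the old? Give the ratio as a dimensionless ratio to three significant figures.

L₂/L₁ = 73.5

For a solenoid, L ∝ μᵣN²A/ℓ.
L₂/L₁ = (3.5)^2 × (6) = 73.5.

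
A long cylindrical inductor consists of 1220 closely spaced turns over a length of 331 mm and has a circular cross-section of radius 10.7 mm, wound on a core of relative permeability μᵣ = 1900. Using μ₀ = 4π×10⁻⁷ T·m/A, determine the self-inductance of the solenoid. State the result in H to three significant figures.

A = πr² = π(1.070×10^-2 m)² = 3.597×10^-4 m².
For a long solenoid, L = μ₀μᵣN²A/ℓ.
L = (4π×10⁻⁷)(1900)(1220)²(3.597×10^-4)/(0.331 m) = 3.862 H.

L ≈ 3.86 H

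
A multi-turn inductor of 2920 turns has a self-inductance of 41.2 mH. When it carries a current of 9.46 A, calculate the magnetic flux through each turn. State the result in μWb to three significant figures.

From L = NΦ_B/I, the flux per turn is Φ_B = LI/N.
Φ_B = (4.120×10^-2 H)(9.46 A)/2920 = 1.3348×10^-4 Wb.

Φ_B ≈ 133 μWb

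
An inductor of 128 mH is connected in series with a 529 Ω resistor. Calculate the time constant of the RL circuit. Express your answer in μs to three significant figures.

τ ≈ 242 μs

τ = L/R = (0.128 H)/(529 Ω) = 2.420×10^-4 s.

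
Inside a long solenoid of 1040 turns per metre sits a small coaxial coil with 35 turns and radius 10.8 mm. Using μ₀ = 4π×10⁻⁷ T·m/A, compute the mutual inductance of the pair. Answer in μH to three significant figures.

M ≈ 16.8 μH

The outer solenoid produces a uniform field B₁ = μ₀n₁I₁ across the inner coil,
so the flux linkage is N₂Φ = N₂B₁A₂ = μ₀n₁N₂A₂·I₁, giving M = μ₀n₁N₂A₂.
A₂ = πr² = π(1.080×10^-2 m)² = 3.664×10^-4 m².
M = (4π×10⁻⁷)(1040)(35)(3.664×10^-4) = 1.676×10^-5 H.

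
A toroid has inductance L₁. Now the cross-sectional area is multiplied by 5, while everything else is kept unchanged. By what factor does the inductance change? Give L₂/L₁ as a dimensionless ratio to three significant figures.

L₂/L₁ = 5.00

For a toroid, L ∝ μᵣN²A/R.
L₂/L₁ = (5) = 5.00.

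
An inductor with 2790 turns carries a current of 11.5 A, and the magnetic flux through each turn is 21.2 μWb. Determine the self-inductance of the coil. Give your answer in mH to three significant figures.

Self-inductance is defined by L = NΦ_B/I (flux linkage over current).
L = (2790)(2.120×10^-5 Wb)/(11.5 A) = 5.143×10^-3 H.

L ≈ 5.14 mH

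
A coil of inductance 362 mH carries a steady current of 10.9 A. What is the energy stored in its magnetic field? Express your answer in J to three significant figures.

Stored magnetic energy: U = ½LI².
U = ½(0.362 H)(10.9 A)² = 21.5 J.

U ≈ 21.5 J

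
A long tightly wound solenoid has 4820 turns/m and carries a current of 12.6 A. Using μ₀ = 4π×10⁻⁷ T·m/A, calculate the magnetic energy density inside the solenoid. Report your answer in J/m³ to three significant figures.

u ≈ 2320 J/m³

B = μ₀nI = (4π×10⁻⁷)(4.820×10^3)(12.6) = 7.632×10^-2 T.
u = B²/(2μ₀) = (7.632×10^-2)²/(2×4π×10⁻⁷) = 2.317×10^3 J/m³.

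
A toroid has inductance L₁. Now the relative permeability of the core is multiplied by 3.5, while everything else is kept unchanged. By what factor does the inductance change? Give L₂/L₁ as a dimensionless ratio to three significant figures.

L₂/L₁ = 3.50

For a toroid, L ∝ μᵣN²A/R.
L₂/L₁ = (3.5) = 3.50.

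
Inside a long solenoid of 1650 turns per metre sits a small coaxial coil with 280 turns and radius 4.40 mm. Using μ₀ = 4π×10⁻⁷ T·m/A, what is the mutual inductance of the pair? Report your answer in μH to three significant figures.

The outer solenoid produces a uniform field B₁ = μ₀n₁I₁ across the inner coil,
so the flux linkage is N₂Φ = N₂B₁A₂ = μ₀n₁N₂A₂·I₁, giving M = μ₀n₁N₂A₂.
A₂ = πr² = π(4.400×10^-3 m)² = 6.082×10^-5 m².
M = (4π×10⁻⁷)(1650)(280)(6.082×10^-5) = 3.531×10^-5 H.

M ≈ 35.3 μH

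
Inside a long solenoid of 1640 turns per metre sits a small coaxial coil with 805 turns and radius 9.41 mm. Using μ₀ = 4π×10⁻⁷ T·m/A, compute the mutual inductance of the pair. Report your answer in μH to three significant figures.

M ≈ 462 μH

The outer solenoid produces a uniform field B₁ = μ₀n₁I₁ across the inner coil,
so the flux linkage is N₂Φ = N₂B₁A₂ = μ₀n₁N₂A₂·I₁, giving M = μ₀n₁N₂A₂.
A₂ = πr² = π(9.410×10^-3 m)² = 2.782×10^-4 m².
M = (4π×10⁻⁷)(1640)(805)(2.782×10^-4) = 4.615×10^-4 H.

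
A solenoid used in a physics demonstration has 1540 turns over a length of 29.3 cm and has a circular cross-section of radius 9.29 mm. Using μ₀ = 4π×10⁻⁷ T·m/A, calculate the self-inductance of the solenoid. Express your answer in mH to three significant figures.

A = πr² = π(9.290×10^-3 m)² = 2.711×10^-4 m².
For a long solenoid, L = μ₀N²A/ℓ.
L = (4π×10⁻⁷)(1540)²(2.711×10^-4)/(0.293 m) = 2.758×10^-3 H.

L ≈ 2.76 mH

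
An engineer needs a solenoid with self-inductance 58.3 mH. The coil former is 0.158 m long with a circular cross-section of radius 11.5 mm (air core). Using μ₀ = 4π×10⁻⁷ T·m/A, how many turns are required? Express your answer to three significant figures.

A = πr² = π(1.150×10^-2 m)² = 4.1548×10^-4 m².
From L = μ₀N²A/ℓ, N = √(Lℓ / (μ₀A)).
N = √[(5.830×10^-2)(0.158) / ((4π×10⁻⁷)×4.1548×10^-4)] = √(1.764×10^7) ≈ 4200.3.

N ≈ 4200 turns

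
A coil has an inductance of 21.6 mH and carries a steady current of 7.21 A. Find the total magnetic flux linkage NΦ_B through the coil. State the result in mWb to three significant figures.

NΦ_B ≈ 156 mWb

From L = NΦ_B/I, the flux linkage is NΦ_B = LI.
NΦ_B = (2.160×10^-2 H)(7.21 A) = 0.1557 Wb.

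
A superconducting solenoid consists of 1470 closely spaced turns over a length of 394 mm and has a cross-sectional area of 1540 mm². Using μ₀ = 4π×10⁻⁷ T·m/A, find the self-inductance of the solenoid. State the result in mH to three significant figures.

A = 1540 mm² = 1.540×10^-3 m².
For a long solenoid, L = μ₀N²A/ℓ.
L = (4π×10⁻⁷)(1470)²(1.540×10^-3)/(0.394 m) = 1.061×10^-2 H.

L ≈ 10.6 mH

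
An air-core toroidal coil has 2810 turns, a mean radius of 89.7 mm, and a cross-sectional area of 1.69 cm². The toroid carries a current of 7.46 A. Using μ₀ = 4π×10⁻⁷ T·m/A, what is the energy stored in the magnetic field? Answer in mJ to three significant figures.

L = μ₀N²A/(2πR) = (4π×10⁻⁷)(2810)²(1.690×10^-4)/(2π×8.970×10^-2) = 2.975×10^-3 H.
U = ½LI² = ½(2.975×10^-3)(7.46)² = 8.279×10^-2 J.

U ≈ 82.8 mJ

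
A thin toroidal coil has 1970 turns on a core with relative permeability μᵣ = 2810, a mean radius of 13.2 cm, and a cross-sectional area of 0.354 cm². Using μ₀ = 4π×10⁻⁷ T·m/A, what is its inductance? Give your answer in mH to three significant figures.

For a thin toroid, L = μ₀μᵣN²A/(2πR).
L = (4π×10⁻⁷)(2810)(1970)²(3.540×10^-5) / (2π×0.132 m) = 0.5849 H.

L ≈ 585 mH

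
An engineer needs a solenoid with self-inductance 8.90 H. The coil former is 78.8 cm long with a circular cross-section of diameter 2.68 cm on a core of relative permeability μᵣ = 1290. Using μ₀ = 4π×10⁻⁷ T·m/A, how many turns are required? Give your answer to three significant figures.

A = π(d/2)² = π(1.340×10^-2 m)² = 5.641×10^-4 m².
From L = μ₀μᵣN²A/ℓ, N = √(Lℓ / (μ₀μᵣA)).
N = √[(8.9)(0.788) / ((4π×10⁻⁷)(1290)×5.641×10^-4)] = √(7.669×10^6) ≈ 2769.4.

N ≈ 2770 turns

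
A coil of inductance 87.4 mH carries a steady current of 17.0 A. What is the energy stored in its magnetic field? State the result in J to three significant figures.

U ≈ 12.6 J

Stored magnetic energy: U = ½LI².
U = ½(8.740×10^-2 H)(17.0 A)² = 12.63 J.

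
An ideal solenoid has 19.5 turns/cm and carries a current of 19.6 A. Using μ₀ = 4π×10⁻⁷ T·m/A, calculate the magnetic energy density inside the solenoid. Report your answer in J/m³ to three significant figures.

B = μ₀nI = (4π×10⁻⁷)(1.950×10^3)(19.6) = 4.803×10^-2 T.
u = B²/(2μ₀) = (4.803×10^-2)²/(2×4π×10⁻⁷) = 917.8 J/m³.

u ≈ 918 J/m³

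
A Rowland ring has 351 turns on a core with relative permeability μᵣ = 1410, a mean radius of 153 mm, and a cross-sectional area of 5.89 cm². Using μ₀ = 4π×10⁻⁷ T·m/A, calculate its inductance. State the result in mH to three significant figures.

L ≈ 134 mH

For a thin toroid, L = μ₀μᵣN²A/(2πR).
L = (4π×10⁻⁷)(1410)(351)²(5.890×10^-4) / (2π×0.153 m) = 0.1337 H.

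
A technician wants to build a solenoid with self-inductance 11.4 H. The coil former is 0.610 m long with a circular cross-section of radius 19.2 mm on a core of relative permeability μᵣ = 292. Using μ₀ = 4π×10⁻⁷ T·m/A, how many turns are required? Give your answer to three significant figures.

A = πr² = π(1.920×10^-2 m)² = 1.158×10^-3 m².
From L = μ₀μᵣN²A/ℓ, N = √(Lℓ / (μ₀μᵣA)).
N = √[(11.4)(0.61) / ((4π×10⁻⁷)(292)×1.158×10^-3)] = √(1.636×10^7) ≈ 4045.2.

N ≈ 4050 turns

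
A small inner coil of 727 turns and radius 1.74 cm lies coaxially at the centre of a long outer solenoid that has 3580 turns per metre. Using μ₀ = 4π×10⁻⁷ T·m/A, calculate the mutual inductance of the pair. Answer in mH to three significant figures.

The outer solenoid produces a uniform field B₁ = μ₀n₁I₁ across the inner coil,
so the flux linkage is N₂Φ = N₂B₁A₂ = μ₀n₁N₂A₂·I₁, giving M = μ₀n₁N₂A₂.
A₂ = πr² = π(1.740×10^-2 m)² = 9.511×10^-4 m².
M = (4π×10⁻⁷)(3580)(727)(9.511×10^-4) = 3.111×10^-3 H.

M ≈ 3.11 mH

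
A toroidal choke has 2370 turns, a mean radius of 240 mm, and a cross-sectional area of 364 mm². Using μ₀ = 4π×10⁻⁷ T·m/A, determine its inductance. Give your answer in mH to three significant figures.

For a thin toroid, L = μ₀N²A/(2πR).
L = (4π×10⁻⁷)(2370)²(3.640×10^-4) / (2π×0.24 m) = 1.704×10^-3 H.

L ≈ 1.70 mH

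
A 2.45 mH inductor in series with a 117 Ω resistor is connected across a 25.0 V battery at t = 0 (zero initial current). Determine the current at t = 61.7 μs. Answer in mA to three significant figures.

τ = L/R = 2.450×10^-3/117 = 2.094×10^-5 s; final current I_∞ = ε/R = 25.0/117 = 0.2137 A.
I(t) = I_∞(1 − e^(−t/τ)) with t/τ = 2.946.
I = (0.2137)(1 − e^(−2.946)) = 0.20245 A.

I ≈ 202 mA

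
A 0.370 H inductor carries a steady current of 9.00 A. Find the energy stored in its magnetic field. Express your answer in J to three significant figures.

U ≈ 15.0 J

Stored magnetic energy: U = ½LI².
U = ½(0.37 H)(9.00 A)² = 14.98 J.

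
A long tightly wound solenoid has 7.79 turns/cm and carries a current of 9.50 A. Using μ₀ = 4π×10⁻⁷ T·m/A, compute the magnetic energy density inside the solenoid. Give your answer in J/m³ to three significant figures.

u ≈ 34.4 J/m³

B = μ₀nI = (4π×10⁻⁷)(779)(9.50) = 9.300×10^-3 T.
u = B²/(2μ₀) = (9.300×10^-3)²/(2×4π×10⁻⁷) = 34.41 J/m³.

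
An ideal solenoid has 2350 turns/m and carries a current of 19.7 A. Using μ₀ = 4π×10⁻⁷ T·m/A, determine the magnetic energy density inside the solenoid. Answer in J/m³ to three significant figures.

u ≈ 1350 J/m³

B = μ₀nI = (4π×10⁻⁷)(2.350×10^3)(19.7) = 5.818×10^-2 T.
u = B²/(2μ₀) = (5.818×10^-2)²/(2×4π×10⁻⁷) = 1.347×10^3 J/m³.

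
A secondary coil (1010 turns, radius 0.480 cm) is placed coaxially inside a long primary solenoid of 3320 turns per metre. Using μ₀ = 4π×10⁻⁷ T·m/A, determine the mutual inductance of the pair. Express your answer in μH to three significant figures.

M ≈ 305 μH

The outer solenoid produces a uniform field B₁ = μ₀n₁I₁ across the inner coil,
so the flux linkage is N₂Φ = N₂B₁A₂ = μ₀n₁N₂A₂·I₁, giving M = μ₀n₁N₂A₂.
A₂ = πr² = π(4.800×10^-3 m)² = 7.238×10^-5 m².
M = (4π×10⁻⁷)(3320)(1010)(7.238×10^-5) = 3.050×10^-4 H.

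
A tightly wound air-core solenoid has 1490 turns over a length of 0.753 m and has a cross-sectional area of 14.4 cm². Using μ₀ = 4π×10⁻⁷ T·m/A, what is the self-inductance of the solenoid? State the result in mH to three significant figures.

A = 14.4 cm² = 1.440×10^-3 m².
For a long solenoid, L = μ₀N²A/ℓ.
L = (4π×10⁻⁷)(1490)²(1.440×10^-3)/(0.753 m) = 5.335×10^-3 H.

L ≈ 5.34 mH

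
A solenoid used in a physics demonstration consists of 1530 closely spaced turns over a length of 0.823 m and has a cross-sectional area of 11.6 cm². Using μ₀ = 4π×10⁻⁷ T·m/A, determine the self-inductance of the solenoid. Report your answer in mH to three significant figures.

A = 11.6 cm² = 1.160×10^-3 m².
For a long solenoid, L = μ₀N²A/ℓ.
L = (4π×10⁻⁷)(1530)²(1.160×10^-3)/(0.823 m) = 4.146×10^-3 H.

L ≈ 4.15 mH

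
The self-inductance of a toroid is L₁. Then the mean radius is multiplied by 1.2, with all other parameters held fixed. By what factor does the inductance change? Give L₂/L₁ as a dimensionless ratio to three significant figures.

L₂/L₁ = 0.833

For a toroid, L ∝ μᵣN²A/R.
L₂/L₁ = (1.2)^-1 = 0.833.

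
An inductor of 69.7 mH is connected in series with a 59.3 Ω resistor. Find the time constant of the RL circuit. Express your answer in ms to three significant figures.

τ ≈ 1.18 ms

τ = L/R = (6.970×10^-2 H)/(59.3 Ω) = 1.175×10^-3 s.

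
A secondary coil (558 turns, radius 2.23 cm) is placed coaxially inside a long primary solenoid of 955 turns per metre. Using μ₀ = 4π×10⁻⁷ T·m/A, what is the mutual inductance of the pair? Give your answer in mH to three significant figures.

The outer solenoid produces a uniform field B₁ = μ₀n₁I₁ across the inner coil,
so the flux linkage is N₂Φ = N₂B₁A₂ = μ₀n₁N₂A₂·I₁, giving M = μ₀n₁N₂A₂.
A₂ = πr² = π(2.230×10^-2 m)² = 1.562×10^-3 m².
M = (4π×10⁻⁷)(955)(558)(1.562×10^-3) = 1.046×10^-3 H.

M ≈ 1.05 mH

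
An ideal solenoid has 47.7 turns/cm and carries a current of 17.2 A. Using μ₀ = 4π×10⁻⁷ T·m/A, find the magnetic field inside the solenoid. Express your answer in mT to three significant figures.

Inside a long solenoid, B = μ₀nI.
B = (4π×10⁻⁷)(4.770×10^3 m⁻¹)(17.2 A) = 0.1031 T.

B ≈ 103 mT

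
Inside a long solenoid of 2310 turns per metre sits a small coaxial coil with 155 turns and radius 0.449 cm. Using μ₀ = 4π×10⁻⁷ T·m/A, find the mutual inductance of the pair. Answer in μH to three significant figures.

The outer solenoid produces a uniform field B₁ = μ₀n₁I₁ across the inner coil,
so the flux linkage is N₂Φ = N₂B₁A₂ = μ₀n₁N₂A₂·I₁, giving M = μ₀n₁N₂A₂.
A₂ = πr² = π(4.490×10^-3 m)² = 6.333×10^-5 m².
M = (4π×10⁻⁷)(2310)(155)(6.333×10^-5) = 2.850×10^-5 H.

M ≈ 28.5 μH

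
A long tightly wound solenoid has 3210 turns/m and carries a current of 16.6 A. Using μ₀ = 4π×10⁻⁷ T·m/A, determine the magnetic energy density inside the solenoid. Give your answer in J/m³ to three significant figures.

u ≈ 1780 J/m³

B = μ₀nI = (4π×10⁻⁷)(3.210×10^3)(16.6) = 6.696×10^-2 T.
u = B²/(2μ₀) = (6.696×10^-2)²/(2×4π×10⁻⁷) = 1.784×10^3 J/m³.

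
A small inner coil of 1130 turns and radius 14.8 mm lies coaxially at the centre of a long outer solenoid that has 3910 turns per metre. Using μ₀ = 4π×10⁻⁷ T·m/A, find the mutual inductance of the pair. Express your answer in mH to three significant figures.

The outer solenoid produces a uniform field B₁ = μ₀n₁I₁ across the inner coil,
so the flux linkage is N₂Φ = N₂B₁A₂ = μ₀n₁N₂A₂·I₁, giving M = μ₀n₁N₂A₂.
A₂ = πr² = π(1.480×10^-2 m)² = 6.881×10^-4 m².
M = (4π×10⁻⁷)(3910)(1130)(6.881×10^-4) = 3.821×10^-3 H.

M ≈ 3.82 mH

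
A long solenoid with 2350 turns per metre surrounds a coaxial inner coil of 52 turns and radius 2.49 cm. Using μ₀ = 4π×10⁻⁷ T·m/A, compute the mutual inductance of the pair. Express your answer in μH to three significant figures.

The outer solenoid produces a uniform field B₁ = μ₀n₁I₁ across the inner coil,
so the flux linkage is N₂Φ = N₂B₁A₂ = μ₀n₁N₂A₂·I₁, giving M = μ₀n₁N₂A₂.
A₂ = πr² = π(2.490×10^-2 m)² = 1.948×10^-3 m².
M = (4π×10⁻⁷)(2350)(52)(1.948×10^-3) = 2.991×10^-4 H.

M ≈ 299 μH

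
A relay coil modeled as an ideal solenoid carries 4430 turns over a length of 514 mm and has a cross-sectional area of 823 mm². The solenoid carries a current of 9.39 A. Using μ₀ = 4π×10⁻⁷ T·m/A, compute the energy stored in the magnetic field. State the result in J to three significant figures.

U ≈ 1.74 J

A = 823 mm² = 8.230×10^-4 m².
L = μ₀N²A/ℓ = (4π×10⁻⁷)(4430)²(8.230×10^-4)/(0.514) = 3.949×10^-2 H.
U = ½LI² = ½(3.949×10^-2)(9.39)² = 1.741 J.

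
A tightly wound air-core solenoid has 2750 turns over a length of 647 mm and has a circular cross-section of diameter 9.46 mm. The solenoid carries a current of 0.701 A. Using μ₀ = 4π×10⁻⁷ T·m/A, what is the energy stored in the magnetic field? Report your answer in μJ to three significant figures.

U ≈ 254 μJ

A = π(d/2)² = π(4.730×10^-3 m)² = 7.029×10^-5 m².
L = μ₀N²A/ℓ = (4π×10⁻⁷)(2750)²(7.029×10^-5)/(0.647) = 1.032×10^-3 H.
U = ½LI² = ½(1.032×10^-3)(0.701)² = 2.537×10^-4 J.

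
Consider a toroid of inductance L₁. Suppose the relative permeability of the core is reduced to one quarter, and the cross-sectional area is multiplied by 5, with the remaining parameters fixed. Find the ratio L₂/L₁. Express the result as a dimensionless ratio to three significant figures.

For a toroid, L ∝ μᵣN²A/R.
L₂/L₁ = (0.25) × (5) = 1.25.

L₂/L₁ = 1.25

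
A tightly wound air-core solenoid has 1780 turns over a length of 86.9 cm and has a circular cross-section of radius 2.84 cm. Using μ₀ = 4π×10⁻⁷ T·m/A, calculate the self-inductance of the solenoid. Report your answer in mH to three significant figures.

A = πr² = π(2.840×10^-2 m)² = 2.534×10^-3 m².
For a long solenoid, L = μ₀N²A/ℓ.
L = (4π×10⁻⁷)(1780)²(2.534×10^-3)/(0.869 m) = 1.161×10^-2 H.

L ≈ 11.6 mH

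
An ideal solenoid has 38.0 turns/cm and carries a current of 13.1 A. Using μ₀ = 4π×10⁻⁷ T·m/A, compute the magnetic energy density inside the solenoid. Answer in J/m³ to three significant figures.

u ≈ 1560 J/m³

B = μ₀nI = (4π×10⁻⁷)(3.800×10^3)(13.1) = 6.256×10^-2 T.
u = B²/(2μ₀) = (6.256×10^-2)²/(2×4π×10⁻⁷) = 1.557×10^3 J/m³.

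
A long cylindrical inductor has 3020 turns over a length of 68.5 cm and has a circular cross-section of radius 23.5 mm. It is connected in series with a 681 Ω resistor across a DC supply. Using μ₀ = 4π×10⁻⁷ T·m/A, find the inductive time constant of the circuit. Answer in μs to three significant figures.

A = πr² = π(2.350×10^-2 m)² = 1.7349×10^-3 m².
L = μ₀N²A/ℓ = (4π×10⁻⁷)(3020)²(1.7349×10^-3)/(0.685) = 2.903×10^-2 H.
τ = L/R = (2.903×10^-2)/(681) = 4.263×10^-5 s.

τ ≈ 42.6 μs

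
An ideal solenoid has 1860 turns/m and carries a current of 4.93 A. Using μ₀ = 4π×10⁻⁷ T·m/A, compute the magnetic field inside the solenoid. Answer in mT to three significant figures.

B ≈ 11.5 mT

Inside a long solenoid, B = μ₀nI.
B = (4π×10⁻⁷)(1.860×10^3 m⁻¹)(4.93 A) = 1.152×10^-2 T.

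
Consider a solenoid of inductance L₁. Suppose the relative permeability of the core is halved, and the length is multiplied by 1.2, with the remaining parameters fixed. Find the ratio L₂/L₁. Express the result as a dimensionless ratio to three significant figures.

For a solenoid, L ∝ μᵣN²A/ℓ.
L₂/L₁ = (0.5) × (1.2)^-1 = 0.417.

L₂/L₁ = 0.417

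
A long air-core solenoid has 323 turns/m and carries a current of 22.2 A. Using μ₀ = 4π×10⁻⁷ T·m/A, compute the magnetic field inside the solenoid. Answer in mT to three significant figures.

B ≈ 9.01 mT

Inside a long solenoid, B = μ₀nI.
B = (4π×10⁻⁷)(323 m⁻¹)(22.2 A) = 9.011×10^-3 T.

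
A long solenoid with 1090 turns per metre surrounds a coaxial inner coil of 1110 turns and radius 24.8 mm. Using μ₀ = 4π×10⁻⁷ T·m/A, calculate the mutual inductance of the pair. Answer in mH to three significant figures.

M ≈ 2.94 mH

The outer solenoid produces a uniform field B₁ = μ₀n₁I₁ across the inner coil,
so the flux linkage is N₂Φ = N₂B₁A₂ = μ₀n₁N₂A₂·I₁, giving M = μ₀n₁N₂A₂.
A₂ = πr² = π(2.480×10^-2 m)² = 1.932×10^-3 m².
M = (4π×10⁻⁷)(1090)(1110)(1.932×10^-3) = 2.938×10^-3 H.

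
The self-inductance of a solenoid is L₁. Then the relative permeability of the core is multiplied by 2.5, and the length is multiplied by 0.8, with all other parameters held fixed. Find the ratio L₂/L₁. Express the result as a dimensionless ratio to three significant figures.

For a solenoid, L ∝ μᵣN²A/ℓ.
L₂/L₁ = (2.5) × (0.8)^-1 = 3.13.

L₂/L₁ = 3.13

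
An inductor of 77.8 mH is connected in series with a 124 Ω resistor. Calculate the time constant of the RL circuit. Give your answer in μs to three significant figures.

τ = L/R = (7.780×10^-2 H)/(124 Ω) = 6.274×10^-4 s.

τ ≈ 627 μs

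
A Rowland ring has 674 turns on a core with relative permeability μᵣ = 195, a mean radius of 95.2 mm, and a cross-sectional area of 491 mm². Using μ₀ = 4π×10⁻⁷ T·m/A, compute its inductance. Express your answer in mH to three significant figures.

For a thin toroid, L = μ₀μᵣN²A/(2πR).
L = (4π×10⁻⁷)(195)(674)²(4.910×10^-4) / (2π×9.520×10^-2 m) = 9.138×10^-2 H.

L ≈ 91.4 mH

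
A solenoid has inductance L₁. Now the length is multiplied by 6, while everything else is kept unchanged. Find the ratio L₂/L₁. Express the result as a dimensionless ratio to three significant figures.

L₂/L₁ = 0.167

For a solenoid, L ∝ μᵣN²A/ℓ.
L₂/L₁ = (6)^-1 = 0.167.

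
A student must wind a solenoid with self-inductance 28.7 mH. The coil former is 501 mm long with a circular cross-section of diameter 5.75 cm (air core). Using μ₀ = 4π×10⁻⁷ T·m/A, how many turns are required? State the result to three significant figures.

N ≈ 2100 turns

A = π(d/2)² = π(2.875×10^-2 m)² = 2.597×10^-3 m².
From L = μ₀N²A/ℓ, N = √(Lℓ / (μ₀A)).
N = √[(2.870×10^-2)(0.501) / ((4π×10⁻⁷)×2.597×10^-3)] = √(4.406×10^6) ≈ 2099.1.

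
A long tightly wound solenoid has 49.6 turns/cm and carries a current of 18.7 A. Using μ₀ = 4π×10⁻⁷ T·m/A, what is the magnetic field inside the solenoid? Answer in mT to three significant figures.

B ≈ 117 mT

Inside a long solenoid, B = μ₀nI.
B = (4π×10⁻⁷)(4.960×10^3 m⁻¹)(18.7 A) = 0.1166 T.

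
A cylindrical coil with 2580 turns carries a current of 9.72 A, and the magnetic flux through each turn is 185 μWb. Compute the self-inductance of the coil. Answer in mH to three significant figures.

Self-inductance is defined by L = NΦ_B/I (flux linkage over current).
L = (2580)(1.850×10^-4 Wb)/(9.72 A) = 4.910×10^-2 H.

L ≈ 49.1 mH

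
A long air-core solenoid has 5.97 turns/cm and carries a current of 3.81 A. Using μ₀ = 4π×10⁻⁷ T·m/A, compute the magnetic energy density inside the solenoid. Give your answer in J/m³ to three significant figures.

u ≈ 3.25 J/m³

B = μ₀nI = (4π×10⁻⁷)(597)(3.81) = 2.858×10^-3 T.
u = B²/(2μ₀) = (2.858×10^-3)²/(2×4π×10⁻⁷) = 3.251 J/m³.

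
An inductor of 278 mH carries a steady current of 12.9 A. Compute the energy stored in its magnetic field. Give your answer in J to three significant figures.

U ≈ 23.1 J

Stored magnetic energy: U = ½LI².
U = ½(0.278 H)(12.9 A)² = 23.13 J.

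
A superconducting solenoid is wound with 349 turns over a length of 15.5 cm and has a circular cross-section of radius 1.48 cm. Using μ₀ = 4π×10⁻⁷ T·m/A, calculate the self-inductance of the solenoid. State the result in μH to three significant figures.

A = πr² = π(1.480×10^-2 m)² = 6.881×10^-4 m².
For a long solenoid, L = μ₀N²A/ℓ.
L = (4π×10⁻⁷)(349)²(6.881×10^-4)/(0.155 m) = 6.795×10^-4 H.

L ≈ 680 μH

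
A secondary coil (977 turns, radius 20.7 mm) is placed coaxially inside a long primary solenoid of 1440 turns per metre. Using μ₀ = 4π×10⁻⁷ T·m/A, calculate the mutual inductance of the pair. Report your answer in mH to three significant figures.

The outer solenoid produces a uniform field B₁ = μ₀n₁I₁ across the inner coil,
so the flux linkage is N₂Φ = N₂B₁A₂ = μ₀n₁N₂A₂·I₁, giving M = μ₀n₁N₂A₂.
A₂ = πr² = π(2.070×10^-2 m)² = 1.346×10^-3 m².
M = (4π×10⁻⁷)(1440)(977)(1.346×10^-3) = 2.380×10^-3 H.

M ≈ 2.38 mH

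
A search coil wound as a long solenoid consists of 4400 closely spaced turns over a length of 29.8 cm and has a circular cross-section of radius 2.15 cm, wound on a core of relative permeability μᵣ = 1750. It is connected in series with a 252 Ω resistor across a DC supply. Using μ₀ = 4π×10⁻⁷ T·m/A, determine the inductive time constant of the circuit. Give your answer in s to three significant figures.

τ ≈ 0.823 s

A = πr² = π(2.150×10^-2 m)² = 1.452×10^-3 m².
L = μ₀μᵣN²A/ℓ = (4π×10⁻⁷)(1750)(4400)²(1.452×10^-3)/(0.298) = 207.47 H.
τ = L/R = (207.47)/(252) = 0.8233 s.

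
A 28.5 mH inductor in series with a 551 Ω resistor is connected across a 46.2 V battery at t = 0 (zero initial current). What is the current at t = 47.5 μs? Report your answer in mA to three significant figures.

τ = L/R = 2.850×10^-2/551 = 5.172×10^-5 s; final current I_∞ = ε/R = 46.2/551 = 8.3848×10^-2 A.
I(t) = I_∞(1 − e^(−t/τ)) with t/τ = 0.918.
I = (8.3848×10^-2)(1 − e^(−0.918)) = 5.038×10^-2 A.

I ≈ 50.4 mA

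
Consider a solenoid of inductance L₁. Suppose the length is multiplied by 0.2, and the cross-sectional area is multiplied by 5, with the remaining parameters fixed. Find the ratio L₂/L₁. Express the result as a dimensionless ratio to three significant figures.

For a solenoid, L ∝ μᵣN²A/ℓ.
L₂/L₁ = (0.2)^-1 × (5) = 25.0.

L₂/L₁ = 25.0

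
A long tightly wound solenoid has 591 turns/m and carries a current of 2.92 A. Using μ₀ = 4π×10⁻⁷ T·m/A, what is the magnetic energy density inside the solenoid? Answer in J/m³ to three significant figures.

u ≈ 1.87 J/m³

B = μ₀nI = (4π×10⁻⁷)(591)(2.92) = 2.169×10^-3 T.
u = B²/(2μ₀) = (2.169×10^-3)²/(2×4π×10⁻⁷) = 1.871 J/m³.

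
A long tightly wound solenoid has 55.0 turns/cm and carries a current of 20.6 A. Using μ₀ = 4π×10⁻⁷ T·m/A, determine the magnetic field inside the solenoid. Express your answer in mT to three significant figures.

Inside a long solenoid, B = μ₀nI.
B = (4π×10⁻⁷)(5.500×10^3 m⁻¹)(20.6 A) = 0.1424 T.

B ≈ 142 mT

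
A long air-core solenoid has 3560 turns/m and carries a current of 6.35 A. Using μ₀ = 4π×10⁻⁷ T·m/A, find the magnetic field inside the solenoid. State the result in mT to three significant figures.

Inside a long solenoid, B = μ₀nI.
B = (4π×10⁻⁷)(3.560×10^3 m⁻¹)(6.35 A) = 2.841×10^-2 T.

B ≈ 28.4 mT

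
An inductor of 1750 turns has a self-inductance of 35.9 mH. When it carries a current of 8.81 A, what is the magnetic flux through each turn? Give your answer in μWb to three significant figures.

From L = NΦ_B/I, the flux per turn is Φ_B = LI/N.
Φ_B = (3.590×10^-2 H)(8.81 A)/1750 = 1.807×10^-4 Wb.

Φ_B ≈ 181 μWb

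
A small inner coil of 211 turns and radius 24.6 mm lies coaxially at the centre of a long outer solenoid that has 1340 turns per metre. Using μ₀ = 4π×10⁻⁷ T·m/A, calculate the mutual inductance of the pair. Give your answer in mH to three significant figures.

M ≈ 0.675 mH

The outer solenoid produces a uniform field B₁ = μ₀n₁I₁ across the inner coil,
so the flux linkage is N₂Φ = N₂B₁A₂ = μ₀n₁N₂A₂·I₁, giving M = μ₀n₁N₂A₂.
A₂ = πr² = π(2.460×10^-2 m)² = 1.901×10^-3 m².
M = (4π×10⁻⁷)(1340)(211)(1.901×10^-3) = 6.7549×10^-4 H.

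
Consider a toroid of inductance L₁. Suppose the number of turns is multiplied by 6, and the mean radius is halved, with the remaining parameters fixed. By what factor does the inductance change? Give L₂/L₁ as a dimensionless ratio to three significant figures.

L₂/L₁ = 72.0

For a toroid, L ∝ μᵣN²A/R.
L₂/L₁ = (6)^2 × (0.5)^-1 = 72.0.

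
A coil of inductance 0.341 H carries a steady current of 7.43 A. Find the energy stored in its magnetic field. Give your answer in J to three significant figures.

Stored magnetic energy: U = ½LI².
U = ½(0.341 H)(7.43 A)² = 9.412 J.

U ≈ 9.41 J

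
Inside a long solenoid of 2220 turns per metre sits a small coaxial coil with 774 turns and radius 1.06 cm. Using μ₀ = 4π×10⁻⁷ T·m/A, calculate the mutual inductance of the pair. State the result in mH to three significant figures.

The outer solenoid produces a uniform field B₁ = μ₀n₁I₁ across the inner coil,
so the flux linkage is N₂Φ = N₂B₁A₂ = μ₀n₁N₂A₂·I₁, giving M = μ₀n₁N₂A₂.
A₂ = πr² = π(1.060×10^-2 m)² = 3.530×10^-4 m².
M = (4π×10⁻⁷)(2220)(774)(3.530×10^-4) = 7.622×10^-4 H.

M ≈ 0.762 mH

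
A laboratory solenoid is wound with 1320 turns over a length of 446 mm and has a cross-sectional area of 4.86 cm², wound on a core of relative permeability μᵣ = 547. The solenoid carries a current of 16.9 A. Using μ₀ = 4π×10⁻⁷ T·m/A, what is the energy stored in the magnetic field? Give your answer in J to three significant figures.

A = 4.86 cm² = 4.860×10^-4 m².
L = μ₀μᵣN²A/ℓ = (4π×10⁻⁷)(547)(1320)²(4.860×10^-4)/(0.446) = 1.305 H.
U = ½LI² = ½(1.305)(16.9)² = 186.4 J.

U ≈ 186 J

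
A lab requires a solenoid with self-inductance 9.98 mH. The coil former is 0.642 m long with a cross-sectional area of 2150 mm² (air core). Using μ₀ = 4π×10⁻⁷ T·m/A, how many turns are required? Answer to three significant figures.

N ≈ 1540 turns

A = 2150 mm² = 2.150×10^-3 m².
From L = μ₀N²A/ℓ, N = √(Lℓ / (μ₀A)).
N = √[(9.980×10^-3)(0.642) / ((4π×10⁻⁷)×2.150×10^-3)] = √(2.371×10^6) ≈ 1540.0.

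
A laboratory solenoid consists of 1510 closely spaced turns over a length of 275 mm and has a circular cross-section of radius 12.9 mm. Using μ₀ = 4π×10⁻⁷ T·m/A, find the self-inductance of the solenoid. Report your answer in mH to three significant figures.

L ≈ 5.45 mH

A = πr² = π(1.290×10^-2 m)² = 5.228×10^-4 m².
For a long solenoid, L = μ₀N²A/ℓ.
L = (4π×10⁻⁷)(1510)²(5.228×10^-4)/(0.275 m) = 5.447×10^-3 H.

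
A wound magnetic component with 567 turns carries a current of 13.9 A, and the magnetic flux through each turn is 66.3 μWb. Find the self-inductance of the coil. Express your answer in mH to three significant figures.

Self-inductance is defined by L = NΦ_B/I (flux linkage over current).
L = (567)(6.630×10^-5 Wb)/(13.9 A) = 2.704×10^-3 H.

L ≈ 2.70 mH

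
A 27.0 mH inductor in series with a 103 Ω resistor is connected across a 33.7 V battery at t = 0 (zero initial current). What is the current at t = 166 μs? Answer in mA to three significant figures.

τ = L/R = 2.700×10^-2/103 = 2.621×10^-4 s; final current I_∞ = ε/R = 33.7/103 = 0.3272 A.
I(t) = I_∞(1 − e^(−t/τ)) with t/τ = 0.633.
I = (0.3272)(1 − e^(−0.633)) = 0.153496 A.

I ≈ 153 mA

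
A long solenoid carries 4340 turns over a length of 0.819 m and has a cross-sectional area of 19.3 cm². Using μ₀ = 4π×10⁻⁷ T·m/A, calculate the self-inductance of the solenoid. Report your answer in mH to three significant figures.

A = 19.3 cm² = 1.930×10^-3 m².
For a long solenoid, L = μ₀N²A/ℓ.
L = (4π×10⁻⁷)(4340)²(1.930×10^-3)/(0.819 m) = 5.578×10^-2 H.

L ≈ 55.8 mH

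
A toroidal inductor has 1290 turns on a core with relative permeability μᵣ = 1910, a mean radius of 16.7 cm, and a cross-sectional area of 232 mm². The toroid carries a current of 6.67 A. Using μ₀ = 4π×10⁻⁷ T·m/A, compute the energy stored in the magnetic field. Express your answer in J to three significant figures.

U ≈ 19.6 J

L = μ₀μᵣN²A/(2πR) = (4π×10⁻⁷)(1910)(1290)²(2.320×10^-4)/(2π×0.167) = 0.8831 H.
U = ½LI² = ½(0.8831)(6.67)² = 19.64 J.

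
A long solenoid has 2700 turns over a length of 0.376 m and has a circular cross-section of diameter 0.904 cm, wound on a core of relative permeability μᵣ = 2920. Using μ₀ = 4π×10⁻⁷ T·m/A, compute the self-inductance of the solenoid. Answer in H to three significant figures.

L ≈ 4.57 H

A = π(d/2)² = π(4.520×10^-3 m)² = 6.418×10^-5 m².
For a long solenoid, L = μ₀μᵣN²A/ℓ.
L = (4π×10⁻⁷)(2920)(2700)²(6.418×10^-5)/(0.376 m) = 4.566 H.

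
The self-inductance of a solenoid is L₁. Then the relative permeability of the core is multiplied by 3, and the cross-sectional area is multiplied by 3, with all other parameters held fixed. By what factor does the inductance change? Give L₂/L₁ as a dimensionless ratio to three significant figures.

For a solenoid, L ∝ μᵣN²A/ℓ.
L₂/L₁ = (3) × (3) = 9.00.

L₂/L₁ = 9.00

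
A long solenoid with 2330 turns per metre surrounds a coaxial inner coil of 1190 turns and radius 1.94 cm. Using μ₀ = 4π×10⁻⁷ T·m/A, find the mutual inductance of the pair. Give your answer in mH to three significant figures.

M ≈ 4.12 mH

The outer solenoid produces a uniform field B₁ = μ₀n₁I₁ across the inner coil,
so the flux linkage is N₂Φ = N₂B₁A₂ = μ₀n₁N₂A₂·I₁, giving M = μ₀n₁N₂A₂.
A₂ = πr² = π(1.940×10^-2 m)² = 1.182×10^-3 m².
M = (4π×10⁻⁷)(2330)(1190)(1.182×10^-3) = 4.120×10^-3 H.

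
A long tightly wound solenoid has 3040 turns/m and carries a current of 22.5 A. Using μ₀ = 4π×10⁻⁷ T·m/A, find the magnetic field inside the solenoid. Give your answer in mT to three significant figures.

Inside a long solenoid, B = μ₀nI.
B = (4π×10⁻⁷)(3.040×10^3 m⁻¹)(22.5 A) = 8.595×10^-2 T.

B ≈ 86.0 mT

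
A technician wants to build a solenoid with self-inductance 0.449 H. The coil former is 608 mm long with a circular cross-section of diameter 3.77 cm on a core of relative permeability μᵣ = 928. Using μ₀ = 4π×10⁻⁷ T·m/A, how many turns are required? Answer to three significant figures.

A = π(d/2)² = π(1.885×10^-2 m)² = 1.116×10^-3 m².
From L = μ₀μᵣN²A/ℓ, N = √(Lℓ / (μ₀μᵣA)).
N = √[(0.449)(0.608) / ((4π×10⁻⁷)(928)×1.116×10^-3)] = √(2.097×10^5) ≈ 457.9.

N ≈ 458 turns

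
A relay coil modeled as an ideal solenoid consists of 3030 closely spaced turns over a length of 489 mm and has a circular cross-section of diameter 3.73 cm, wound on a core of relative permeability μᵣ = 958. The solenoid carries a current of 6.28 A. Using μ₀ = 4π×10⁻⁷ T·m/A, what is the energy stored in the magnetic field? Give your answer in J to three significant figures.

U ≈ 487 J

A = π(d/2)² = π(1.865×10^-2 m)² = 1.093×10^-3 m².
L = μ₀μᵣN²A/ℓ = (4π×10⁻⁷)(958)(3030)²(1.093×10^-3)/(0.489) = 24.7 H.
U = ½LI² = ½(24.7)(6.28)² = 487 J.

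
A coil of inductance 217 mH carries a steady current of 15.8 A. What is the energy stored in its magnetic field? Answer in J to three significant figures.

U ≈ 27.1 J

Stored magnetic energy: U = ½LI².
U = ½(0.217 H)(15.8 A)² = 27.09 J.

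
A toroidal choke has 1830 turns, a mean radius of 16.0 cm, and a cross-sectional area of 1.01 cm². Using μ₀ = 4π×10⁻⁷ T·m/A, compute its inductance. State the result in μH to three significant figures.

For a thin toroid, L = μ₀N²A/(2πR).
L = (4π×10⁻⁷)(1830)²(1.010×10^-4) / (2π×0.16 m) = 4.228×10^-4 H.

L ≈ 423 μH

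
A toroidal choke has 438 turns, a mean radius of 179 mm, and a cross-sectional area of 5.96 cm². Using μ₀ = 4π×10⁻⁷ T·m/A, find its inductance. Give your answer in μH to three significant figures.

L ≈ 128 μH

For a thin toroid, L = μ₀N²A/(2πR).
L = (4π×10⁻⁷)(438)²(5.960×10^-4) / (2π×0.179 m) = 1.278×10^-4 H.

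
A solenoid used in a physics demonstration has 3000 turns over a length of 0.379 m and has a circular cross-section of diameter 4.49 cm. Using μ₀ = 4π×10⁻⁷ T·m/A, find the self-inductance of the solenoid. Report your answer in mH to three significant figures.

L ≈ 47.2 mH

A = π(d/2)² = π(2.245×10^-2 m)² = 1.583×10^-3 m².
For a long solenoid, L = μ₀N²A/ℓ.
L = (4π×10⁻⁷)(3000)²(1.583×10^-3)/(0.379 m) = 4.7249×10^-2 H.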